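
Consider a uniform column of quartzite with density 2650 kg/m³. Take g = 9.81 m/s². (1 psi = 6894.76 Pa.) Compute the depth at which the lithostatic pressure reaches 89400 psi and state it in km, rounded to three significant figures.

23.7 km

h = P/(ρg) = 89400 psi / (2650 kg/m³ × 9.81 m/s²) = 6.164×10^8 Pa / 25996 Pa/m = 23711 m
= 23.711 km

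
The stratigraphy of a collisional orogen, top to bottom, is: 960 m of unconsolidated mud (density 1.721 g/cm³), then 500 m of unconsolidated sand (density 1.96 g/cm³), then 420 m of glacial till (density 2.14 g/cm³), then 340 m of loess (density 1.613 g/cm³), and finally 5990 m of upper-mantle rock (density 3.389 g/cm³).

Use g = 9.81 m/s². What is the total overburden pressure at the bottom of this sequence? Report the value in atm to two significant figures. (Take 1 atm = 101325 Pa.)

unconsolidated mud: 1721 kg/m³ × 9.81 m/s² × 960 m = 1.621×10^7 Pa = 160.0 atm
unconsolidated sand: 1960 kg/m³ × 9.81 m/s² × 500 m = 9.614×10^6 Pa = 94.88 atm
glacial till: 2140 kg/m³ × 9.81 m/s² × 420 m = 8.817×10^6 Pa = 87.02 atm
loess: 1613 kg/m³ × 9.81 m/s² × 340 m = 5.380×10^6 Pa = 53.10 atm
upper-mantle rock: 3389 kg/m³ × 9.81 m/s² × 5990 m = 1.991×10^8 Pa = 1965 atm
Total = 160.0 + 94.88 + 87.02 + 53.10 + 1965 = 2360.4 atm

2400 atm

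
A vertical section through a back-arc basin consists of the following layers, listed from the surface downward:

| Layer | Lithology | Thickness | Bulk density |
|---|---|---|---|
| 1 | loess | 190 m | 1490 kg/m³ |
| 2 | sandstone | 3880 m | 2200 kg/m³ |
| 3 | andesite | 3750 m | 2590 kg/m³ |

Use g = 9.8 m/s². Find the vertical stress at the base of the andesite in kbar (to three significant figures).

loess: 1490 kg/m³ × 9.8 m/s² × 190 m = 2.774×10^6 Pa = 0.02774 kbar
sandstone: 2200 kg/m³ × 9.8 m/s² × 3880 m = 8.365×10^7 Pa = 0.8365 kbar
andesite: 2590 kg/m³ × 9.8 m/s² × 3750 m = 9.518×10^7 Pa = 0.9518 kbar
Total = 0.02774 + 0.8365 + 0.9518 = 1.8161 kbar

1.82 kbar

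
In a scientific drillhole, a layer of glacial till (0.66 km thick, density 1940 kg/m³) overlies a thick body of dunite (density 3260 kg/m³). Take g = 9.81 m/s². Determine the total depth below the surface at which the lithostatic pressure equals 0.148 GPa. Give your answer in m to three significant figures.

4900 m

Pressure at base of upper layers: 1940×9.81×660 = 1.256×10^7 Pa = 0.01256 GPa
Remaining pressure to be supplied by dunite: 1.480×10^8 − 1.256×10^7 = 1.354×10^8 Pa
Additional depth in dunite = 1.354×10^8 Pa / (3260 kg/m³ × 9.81 m/s²) = 4235.0 m
Total depth = 660 m + 4235.0 m = 4895.0 m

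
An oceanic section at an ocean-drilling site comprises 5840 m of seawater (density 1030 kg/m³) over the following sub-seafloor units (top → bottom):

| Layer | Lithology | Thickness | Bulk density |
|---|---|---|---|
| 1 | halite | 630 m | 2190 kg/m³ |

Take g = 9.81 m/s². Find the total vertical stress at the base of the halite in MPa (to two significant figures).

73 MPa

seawater: 1030 kg/m³ × 9.81 m/s² × 5840 m = 5.901×10^7 Pa = 59.01 MPa
halite: 2190 kg/m³ × 9.81 m/s² × 630 m = 1.353×10^7 Pa = 13.53 MPa
Total = 59.01 + 13.53 = 72.544 MPa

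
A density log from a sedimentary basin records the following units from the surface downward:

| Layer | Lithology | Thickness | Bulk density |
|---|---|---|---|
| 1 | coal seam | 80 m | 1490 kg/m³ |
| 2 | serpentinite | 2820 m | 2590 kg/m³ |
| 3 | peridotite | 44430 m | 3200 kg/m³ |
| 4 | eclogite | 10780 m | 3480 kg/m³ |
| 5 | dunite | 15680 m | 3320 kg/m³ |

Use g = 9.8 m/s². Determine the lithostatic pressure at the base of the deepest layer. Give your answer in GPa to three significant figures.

2.34 GPa

coal seam: 1490 kg/m³ × 9.8 m/s² × 80 m = 1.168×10^6 Pa = 1.168×10^-3 GPa
serpentinite: 2590 kg/m³ × 9.8 m/s² × 2820 m = 7.158×10^7 Pa = 0.07158 GPa
peridotite: 3200 kg/m³ × 9.8 m/s² × 44430 m = 1.393×10^9 Pa = 1.393 GPa
eclogite: 3480 kg/m³ × 9.8 m/s² × 10780 m = 3.676×10^8 Pa = 0.3676 GPa
dunite: 3320 kg/m³ × 9.8 m/s² × 15680 m = 5.102×10^8 Pa = 0.5102 GPa
Total = 1.168×10^-3 + 0.07158 + 1.393 + 0.3676 + 0.5102 = 2.3439 GPa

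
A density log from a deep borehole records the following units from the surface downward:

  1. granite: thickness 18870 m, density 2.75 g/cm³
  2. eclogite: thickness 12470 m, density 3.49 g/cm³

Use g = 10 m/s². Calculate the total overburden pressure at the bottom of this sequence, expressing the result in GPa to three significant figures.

0.954 GPa

granite: 2750 kg/m³ × 10 m/s² × 18870 m = 5.189×10^8 Pa = 0.5189 GPa
eclogite: 3490 kg/m³ × 10 m/s² × 12470 m = 4.352×10^8 Pa = 0.4352 GPa
Total = 0.5189 + 0.4352 = 0.95413 GPa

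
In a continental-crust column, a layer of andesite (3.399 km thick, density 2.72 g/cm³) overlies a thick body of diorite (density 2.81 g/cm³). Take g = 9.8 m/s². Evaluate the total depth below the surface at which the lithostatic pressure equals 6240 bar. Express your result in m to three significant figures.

22800 m

Pressure at base of upper layers: 2720×9.8×3399 = 9.060×10^7 Pa = 906.0 bar
Remaining pressure to be supplied by diorite: 6.240×10^8 − 9.060×10^7 = 5.334×10^8 Pa
Additional depth in diorite = 5.334×10^8 Pa / (2810 kg/m³ × 9.8 m/s²) = 19369 m
Total depth = 3399 m + 19369 m = 22768 m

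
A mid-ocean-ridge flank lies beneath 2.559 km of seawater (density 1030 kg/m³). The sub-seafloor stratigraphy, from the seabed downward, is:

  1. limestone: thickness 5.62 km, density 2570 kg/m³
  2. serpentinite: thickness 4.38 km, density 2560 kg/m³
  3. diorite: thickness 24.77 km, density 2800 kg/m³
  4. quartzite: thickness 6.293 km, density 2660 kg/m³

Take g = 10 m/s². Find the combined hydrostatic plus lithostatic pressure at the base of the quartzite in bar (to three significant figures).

seawater: 1030 kg/m³ × 10 m/s² × 2559 m = 2.636×10^7 Pa = 263.6 bar
limestone: 2570 kg/m³ × 10 m/s² × 5620 m = 1.444×10^8 Pa = 1444 bar
serpentinite: 2560 kg/m³ × 10 m/s² × 4380 m = 1.121×10^8 Pa = 1121 bar
diorite: 2800 kg/m³ × 10 m/s² × 24770 m = 6.936×10^8 Pa = 6936 bar
quartzite: 2660 kg/m³ × 10 m/s² × 6293 m = 1.674×10^8 Pa = 1674 bar
Total = 263.6 + 1444 + 1121 + 6936 + 1674 = 11439 bar

11400 bar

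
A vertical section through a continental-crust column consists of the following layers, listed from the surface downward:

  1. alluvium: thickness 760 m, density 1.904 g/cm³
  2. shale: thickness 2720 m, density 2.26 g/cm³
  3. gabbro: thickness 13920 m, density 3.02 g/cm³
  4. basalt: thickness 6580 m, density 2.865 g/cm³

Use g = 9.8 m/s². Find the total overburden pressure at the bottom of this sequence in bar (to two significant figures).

alluvium: 1904 kg/m³ × 9.8 m/s² × 760 m = 1.418×10^7 Pa = 141.8 bar
shale: 2260 kg/m³ × 9.8 m/s² × 2720 m = 6.024×10^7 Pa = 602.4 bar
gabbro: 3020 kg/m³ × 9.8 m/s² × 13920 m = 4.120×10^8 Pa = 4120 bar
basalt: 2865 kg/m³ × 9.8 m/s² × 6580 m = 1.847×10^8 Pa = 1847 bar
Total = 141.8 + 602.4 + 4120 + 1847 = 6711.5 bar

6700 bar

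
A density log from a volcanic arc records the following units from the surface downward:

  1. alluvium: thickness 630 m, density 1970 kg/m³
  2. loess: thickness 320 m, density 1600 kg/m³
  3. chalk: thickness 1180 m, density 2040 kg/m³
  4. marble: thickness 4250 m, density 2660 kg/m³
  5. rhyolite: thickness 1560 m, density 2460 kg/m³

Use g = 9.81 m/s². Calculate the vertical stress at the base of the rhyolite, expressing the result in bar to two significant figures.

alluvium: 1970 kg/m³ × 9.81 m/s² × 630 m = 1.218×10^7 Pa = 121.8 bar
loess: 1600 kg/m³ × 9.81 m/s² × 320 m = 5.023×10^6 Pa = 50.23 bar
chalk: 2040 kg/m³ × 9.81 m/s² × 1180 m = 2.361×10^7 Pa = 236.1 bar
marble: 2660 kg/m³ × 9.81 m/s² × 4250 m = 1.109×10^8 Pa = 1109 bar
rhyolite: 2460 kg/m³ × 9.81 m/s² × 1560 m = 3.765×10^7 Pa = 376.5 bar
Total = 121.8 + 50.23 + 236.1 + 1109 + 376.5 = 1893.6 bar

1900 bar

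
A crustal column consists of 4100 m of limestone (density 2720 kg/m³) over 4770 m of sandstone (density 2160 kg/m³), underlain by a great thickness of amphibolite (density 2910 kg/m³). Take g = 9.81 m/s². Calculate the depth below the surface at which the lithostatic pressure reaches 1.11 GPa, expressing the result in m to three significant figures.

40400 m

Pressure at base of upper layers: 2720×9.81×4100 + 2160×9.81×4770 = 2.105×10^8 Pa = 0.2105 GPa
Remaining pressure to be supplied by amphibolite: 1.110×10^9 − 2.105×10^8 = 8.995×10^8 Pa
Additional depth in amphibolite = 8.995×10^8 Pa / (2910 kg/m³ × 9.81 m/s²) = 31510 m
Total depth = 8870 m + 31510 m = 40380 m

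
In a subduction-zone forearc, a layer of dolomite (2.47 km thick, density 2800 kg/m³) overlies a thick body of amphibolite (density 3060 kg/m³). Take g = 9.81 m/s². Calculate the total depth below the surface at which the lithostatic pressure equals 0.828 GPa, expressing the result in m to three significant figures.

Pressure at base of upper layers: 2800×9.81×2470 = 6.785×10^7 Pa = 0.06785 GPa
Remaining pressure to be supplied by amphibolite: 8.280×10^8 − 6.785×10^7 = 7.602×10^8 Pa
Additional depth in amphibolite = 7.602×10^8 Pa / (3060 kg/m³ × 9.81 m/s²) = 25323 m
Total depth = 2470 m + 25323 m = 27793 m

27800 m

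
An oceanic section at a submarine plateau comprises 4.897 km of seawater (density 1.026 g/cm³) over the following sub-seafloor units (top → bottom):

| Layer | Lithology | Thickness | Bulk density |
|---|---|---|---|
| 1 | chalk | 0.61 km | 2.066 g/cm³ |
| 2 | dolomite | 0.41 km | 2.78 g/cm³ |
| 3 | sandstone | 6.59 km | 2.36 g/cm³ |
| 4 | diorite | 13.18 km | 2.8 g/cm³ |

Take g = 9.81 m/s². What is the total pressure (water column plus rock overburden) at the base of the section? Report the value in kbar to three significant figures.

5.87 kbar

seawater: 1026 kg/m³ × 9.81 m/s² × 4897 m = 4.929×10^7 Pa = 0.4929 kbar
chalk: 2066 kg/m³ × 9.81 m/s² × 610 m = 1.236×10^7 Pa = 0.1236 kbar
dolomite: 2780 kg/m³ × 9.81 m/s² × 410 m = 1.118×10^7 Pa = 0.1118 kbar
sandstone: 2360 kg/m³ × 9.81 m/s² × 6590 m = 1.526×10^8 Pa = 1.526 kbar
diorite: 2800 kg/m³ × 9.81 m/s² × 13180 m = 3.620×10^8 Pa = 3.620 kbar
Total = 0.4929 + 0.1236 + 0.1118 + 1.526 + 3.620 = 5.8743 kbar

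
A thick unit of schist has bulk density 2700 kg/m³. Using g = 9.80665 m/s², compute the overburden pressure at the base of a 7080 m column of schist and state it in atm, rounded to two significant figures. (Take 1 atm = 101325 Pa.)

1900 atm

schist: 2700 kg/m³ × 9.80665 m/s² × 7080 m = 1.875×10^8 Pa = 1850 atm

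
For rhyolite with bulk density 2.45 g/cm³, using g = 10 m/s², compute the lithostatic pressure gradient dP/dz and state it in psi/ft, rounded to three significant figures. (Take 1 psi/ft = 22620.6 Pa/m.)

1.08 psi/ft

dP/dz = ρg = 2450 kg/m³ × 10 m/s² = 24500 Pa/m
= 24500 Pa/m × (1 psi/ft / 22621 Pa/m) = 1.0831 psi/ft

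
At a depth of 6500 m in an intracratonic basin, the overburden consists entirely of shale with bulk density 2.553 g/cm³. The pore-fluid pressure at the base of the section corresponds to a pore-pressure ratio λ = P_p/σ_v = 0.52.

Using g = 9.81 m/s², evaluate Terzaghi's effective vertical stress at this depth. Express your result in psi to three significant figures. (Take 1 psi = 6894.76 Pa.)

11300 psi

Overburden (lithostatic) stress σ_v:
shale: 2553 kg/m³ × 9.81 m/s² × 6500 m = 1.628×10^8 Pa = 162.8 MPa
Pore pressure P_p = λ·σ_v = 0.52 × 162.8 MPa = 84.65 MPa
Effective stress σ' = σ_v − P_p = 162.8 − 84.65 = 78.140 MPa = 11333 psi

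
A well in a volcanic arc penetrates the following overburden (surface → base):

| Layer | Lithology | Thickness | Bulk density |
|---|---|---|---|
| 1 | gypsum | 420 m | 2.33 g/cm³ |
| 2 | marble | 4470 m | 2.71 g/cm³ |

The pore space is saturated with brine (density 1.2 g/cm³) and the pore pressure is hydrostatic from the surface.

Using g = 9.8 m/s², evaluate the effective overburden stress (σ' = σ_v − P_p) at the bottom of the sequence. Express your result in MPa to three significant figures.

70.8 MPa

Overburden (lithostatic) stress σ_v:
gypsum: 2330 kg/m³ × 9.8 m/s² × 420 m = 9.590×10^6 Pa = 9.590 MPa
marble: 2710 kg/m³ × 9.8 m/s² × 4470 m = 1.187×10^8 Pa = 118.7 MPa
Total = 9.590 + 118.7 = 128.30 MPa
Pore pressure P_p = 1200 kg/m³ × 9.8 m/s² × 4890 m = 5.751×10^7 Pa = 57.51 MPa
Effective stress σ' = σ_v − P_p = 128.3 − 57.51 = 70.798 MPa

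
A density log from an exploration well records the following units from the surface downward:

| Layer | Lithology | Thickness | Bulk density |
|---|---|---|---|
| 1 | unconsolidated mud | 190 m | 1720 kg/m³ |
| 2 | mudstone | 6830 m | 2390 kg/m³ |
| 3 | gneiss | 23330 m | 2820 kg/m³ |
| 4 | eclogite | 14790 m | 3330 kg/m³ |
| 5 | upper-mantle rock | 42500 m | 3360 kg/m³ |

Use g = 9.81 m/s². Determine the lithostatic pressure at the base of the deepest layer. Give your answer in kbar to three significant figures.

26.9 kbar

unconsolidated mud: 1720 kg/m³ × 9.81 m/s² × 190 m = 3.206×10^6 Pa = 0.03206 kbar
mudstone: 2390 kg/m³ × 9.81 m/s² × 6830 m = 1.601×10^8 Pa = 1.601 kbar
gneiss: 2820 kg/m³ × 9.81 m/s² × 23330 m = 6.454×10^8 Pa = 6.454 kbar
eclogite: 3330 kg/m³ × 9.81 m/s² × 14790 m = 4.831×10^8 Pa = 4.831 kbar
upper-mantle rock: 3360 kg/m³ × 9.81 m/s² × 42500 m = 1.401×10^9 Pa = 14.01 kbar
Total = 0.03206 + 1.601 + 6.454 + 4.831 + 14.01 = 26.928 kbar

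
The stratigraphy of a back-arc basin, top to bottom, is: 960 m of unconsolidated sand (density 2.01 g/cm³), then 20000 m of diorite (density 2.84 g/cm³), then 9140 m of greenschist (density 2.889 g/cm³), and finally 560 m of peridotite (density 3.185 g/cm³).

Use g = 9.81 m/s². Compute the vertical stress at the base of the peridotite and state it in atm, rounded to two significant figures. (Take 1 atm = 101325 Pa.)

unconsolidated sand: 2010 kg/m³ × 9.81 m/s² × 960 m = 1.893×10^7 Pa = 186.8 atm
diorite: 2840 kg/m³ × 9.81 m/s² × 20000 m = 5.572×10^8 Pa = 5499 atm
greenschist: 2889 kg/m³ × 9.81 m/s² × 9140 m = 2.590×10^8 Pa = 2557 atm
peridotite: 3185 kg/m³ × 9.81 m/s² × 560 m = 1.750×10^7 Pa = 172.7 atm
Total = 186.8 + 5499 + 2557 + 172.7 = 8415.2 atm

8400 atm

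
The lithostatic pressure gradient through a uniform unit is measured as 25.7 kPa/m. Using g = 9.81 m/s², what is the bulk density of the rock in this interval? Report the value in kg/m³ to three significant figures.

2620 kg/m³

ρ = (dP/dz)/g = 25.7 kPa/m / 9.81 m/s² = 25700 Pa/m / 9.81 m/s² = 2619.8 kg/m³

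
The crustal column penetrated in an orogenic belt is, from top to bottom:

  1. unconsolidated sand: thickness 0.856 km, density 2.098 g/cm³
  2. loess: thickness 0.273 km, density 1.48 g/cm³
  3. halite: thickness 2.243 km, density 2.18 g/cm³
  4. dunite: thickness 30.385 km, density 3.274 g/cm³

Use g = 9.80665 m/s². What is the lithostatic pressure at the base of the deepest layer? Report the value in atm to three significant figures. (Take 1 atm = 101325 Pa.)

unconsolidated sand: 2098 kg/m³ × 9.80665 m/s² × 856 m = 1.761×10^7 Pa = 173.8 atm
loess: 1480 kg/m³ × 9.80665 m/s² × 273 m = 3.962×10^6 Pa = 39.10 atm
halite: 2180 kg/m³ × 9.80665 m/s² × 2243 m = 4.795×10^7 Pa = 473.2 atm
dunite: 3274 kg/m³ × 9.80665 m/s² × 30385 m = 9.756×10^8 Pa = 9628 atm
Total = 173.8 + 39.10 + 473.2 + 9628 = 10314 atm

10300 atm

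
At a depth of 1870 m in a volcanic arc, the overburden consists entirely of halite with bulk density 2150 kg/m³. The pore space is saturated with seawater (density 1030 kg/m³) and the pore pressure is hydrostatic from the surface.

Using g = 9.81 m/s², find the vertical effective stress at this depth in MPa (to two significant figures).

Overburden (lithostatic) stress σ_v:
halite: 2150 kg/m³ × 9.81 m/s² × 1870 m = 3.944×10^7 Pa = 39.44 MPa
Pore pressure P_p = 1030 kg/m³ × 9.81 m/s² × 1870 m = 1.890×10^7 Pa = 18.90 MPa
Effective stress σ' = σ_v − P_p = 39.44 − 18.90 = 20.546 MPa

21 MPa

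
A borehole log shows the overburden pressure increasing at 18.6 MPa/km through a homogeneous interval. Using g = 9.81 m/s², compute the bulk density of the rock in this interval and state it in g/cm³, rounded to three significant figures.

1.90 g/cm³

ρ = (dP/dz)/g = 18.6 MPa/km / 9.81 m/s² = 18600 Pa/m / 9.81 m/s² = 1896.0 kg/m³
= 1.896 g/cm³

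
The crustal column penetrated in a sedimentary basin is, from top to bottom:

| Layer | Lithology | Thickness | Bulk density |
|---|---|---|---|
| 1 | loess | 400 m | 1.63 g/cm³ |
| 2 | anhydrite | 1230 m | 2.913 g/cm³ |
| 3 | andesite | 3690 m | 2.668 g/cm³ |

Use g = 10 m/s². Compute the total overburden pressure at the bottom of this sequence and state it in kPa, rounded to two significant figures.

140000 kPa

loess: 1630 kg/m³ × 10 m/s² × 400 m = 6.520×10^6 Pa = 6520 kPa
anhydrite: 2913 kg/m³ × 10 m/s² × 1230 m = 3.583×10^7 Pa = 35830 kPa
andesite: 2668 kg/m³ × 10 m/s² × 3690 m = 9.845×10^7 Pa = 98449 kPa
Total = 6520 + 35830 + 98449 = 1.4080×10^5 kPa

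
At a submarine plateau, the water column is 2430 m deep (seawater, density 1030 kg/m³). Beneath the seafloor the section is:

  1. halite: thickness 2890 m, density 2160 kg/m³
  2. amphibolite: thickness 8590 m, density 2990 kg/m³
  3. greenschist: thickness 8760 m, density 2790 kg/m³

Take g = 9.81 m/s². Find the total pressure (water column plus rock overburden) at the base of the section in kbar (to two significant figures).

5.8 kbar

seawater: 1030 kg/m³ × 9.81 m/s² × 2430 m = 2.455×10^7 Pa = 0.2455 kbar
halite: 2160 kg/m³ × 9.81 m/s² × 2890 m = 6.124×10^7 Pa = 0.6124 kbar
amphibolite: 2990 kg/m³ × 9.81 m/s² × 8590 m = 2.520×10^8 Pa = 2.520 kbar
greenschist: 2790 kg/m³ × 9.81 m/s² × 8760 m = 2.398×10^8 Pa = 2.398 kbar
Total = 0.2455 + 0.6124 + 2.520 + 2.398 = 5.7751 kbar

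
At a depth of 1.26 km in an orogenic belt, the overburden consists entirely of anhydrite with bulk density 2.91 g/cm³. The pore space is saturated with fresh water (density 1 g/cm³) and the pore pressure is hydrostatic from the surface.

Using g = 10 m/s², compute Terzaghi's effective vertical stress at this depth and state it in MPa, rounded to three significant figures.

Overburden (lithostatic) stress σ_v:
anhydrite: 2910 kg/m³ × 10 m/s² × 1260 m = 3.667×10^7 Pa = 36.67 MPa
Pore pressure P_p = 1000 kg/m³ × 10 m/s² × 1260 m = 1.260×10^7 Pa = 12.60 MPa
Effective stress σ' = σ_v − P_p = 36.67 − 12.60 = 24.066 MPa

24.1 MPa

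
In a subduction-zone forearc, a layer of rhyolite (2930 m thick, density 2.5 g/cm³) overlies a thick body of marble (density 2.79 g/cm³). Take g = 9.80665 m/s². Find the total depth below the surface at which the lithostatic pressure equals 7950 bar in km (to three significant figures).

29.4 km

Pressure at base of upper layers: 2500×9.80665×2930 = 7.183×10^7 Pa = 718.3 bar
Remaining pressure to be supplied by marble: 7.950×10^8 − 7.183×10^7 = 7.232×10^8 Pa
Additional depth in marble = 7.232×10^8 Pa / (2790 kg/m³ × 9.80665 m/s²) = 26431 m
Total depth = 2930 m + 26431 m = 29361 m
= 29.361 km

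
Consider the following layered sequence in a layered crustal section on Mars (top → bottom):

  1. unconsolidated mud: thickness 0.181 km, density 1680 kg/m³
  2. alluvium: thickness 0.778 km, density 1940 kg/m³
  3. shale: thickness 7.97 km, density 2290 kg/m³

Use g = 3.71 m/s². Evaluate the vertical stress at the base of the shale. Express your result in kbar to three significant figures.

0.744 kbar

unconsolidated mud: 1680 kg/m³ × 3.71 m/s² × 181 m = 1.128×10^6 Pa = 0.01128 kbar
alluvium: 1940 kg/m³ × 3.71 m/s² × 778 m = 5.600×10^6 Pa = 0.05600 kbar
shale: 2290 kg/m³ × 3.71 m/s² × 7970 m = 6.771×10^7 Pa = 0.6771 kbar
Total = 0.01128 + 0.05600 + 0.6771 = 0.74440 kbar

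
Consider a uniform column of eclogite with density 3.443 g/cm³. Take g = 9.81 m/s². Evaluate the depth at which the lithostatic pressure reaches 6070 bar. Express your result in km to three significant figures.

h = P/(ρg) = 6070 bar / (3443 kg/m³ × 9.81 m/s²) = 6.070×10^8 Pa / 33776 Pa/m = 17971 m
= 17.971 km

18.0 km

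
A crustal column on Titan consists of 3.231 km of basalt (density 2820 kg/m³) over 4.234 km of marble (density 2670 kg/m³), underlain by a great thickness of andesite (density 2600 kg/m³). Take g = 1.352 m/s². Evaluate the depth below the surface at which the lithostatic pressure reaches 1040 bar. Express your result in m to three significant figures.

Pressure at base of upper layers: 2820×1.352×3231 + 2670×1.352×4234 = 2.760×10^7 Pa = 276.0 bar
Remaining pressure to be supplied by andesite: 1.040×10^8 − 2.760×10^7 = 7.640×10^7 Pa
Additional depth in andesite = 7.640×10^7 Pa / (2600 kg/m³ × 1.352 m/s²) = 21733 m
Total depth = 7465 m + 21733 m = 29198 m

29200 m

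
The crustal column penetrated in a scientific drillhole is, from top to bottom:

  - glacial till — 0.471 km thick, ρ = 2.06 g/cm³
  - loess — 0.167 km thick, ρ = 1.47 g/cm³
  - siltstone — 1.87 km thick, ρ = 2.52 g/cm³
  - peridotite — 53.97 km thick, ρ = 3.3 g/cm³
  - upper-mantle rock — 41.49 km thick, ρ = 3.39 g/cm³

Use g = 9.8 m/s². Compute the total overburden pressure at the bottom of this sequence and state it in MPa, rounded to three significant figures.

glacial till: 2060 kg/m³ × 9.8 m/s² × 471 m = 9.509×10^6 Pa = 9.509 MPa
loess: 1470 kg/m³ × 9.8 m/s² × 167 m = 2.406×10^6 Pa = 2.406 MPa
siltstone: 2520 kg/m³ × 9.8 m/s² × 1870 m = 4.618×10^7 Pa = 46.18 MPa
peridotite: 3300 kg/m³ × 9.8 m/s² × 53970 m = 1.745×10^9 Pa = 1745 MPa
upper-mantle rock: 3390 kg/m³ × 9.8 m/s² × 41490 m = 1.378×10^9 Pa = 1378 MPa
Total = 9.509 + 2.406 + 46.18 + 1745 + 1378 = 3181.9 MPa

3180 MPa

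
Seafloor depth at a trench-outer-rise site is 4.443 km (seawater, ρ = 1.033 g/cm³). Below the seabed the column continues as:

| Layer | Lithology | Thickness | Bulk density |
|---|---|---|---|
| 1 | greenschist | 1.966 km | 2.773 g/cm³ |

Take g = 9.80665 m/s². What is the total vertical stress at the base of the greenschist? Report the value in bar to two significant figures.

seawater: 1033 kg/m³ × 9.80665 m/s² × 4443 m = 4.501×10^7 Pa = 450.1 bar
greenschist: 2773 kg/m³ × 9.80665 m/s² × 1966 m = 5.346×10^7 Pa = 534.6 bar
Total = 450.1 + 534.6 = 984.72 bar

980 bar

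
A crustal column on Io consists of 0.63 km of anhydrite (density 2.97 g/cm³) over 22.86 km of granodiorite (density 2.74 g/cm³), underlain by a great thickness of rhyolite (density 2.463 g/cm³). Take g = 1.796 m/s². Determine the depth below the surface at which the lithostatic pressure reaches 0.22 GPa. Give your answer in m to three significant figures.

Pressure at base of upper layers: 2970×1.796×630 + 2740×1.796×22860 = 1.159×10^8 Pa = 0.1159 GPa
Remaining pressure to be supplied by rhyolite: 2.200×10^8 − 1.159×10^8 = 1.041×10^8 Pa
Additional depth in rhyolite = 1.041×10^8 Pa / (2463 kg/m³ × 1.796 m/s²) = 23543 m
Total depth = 23490 m + 23543 m = 47033 m

47000 m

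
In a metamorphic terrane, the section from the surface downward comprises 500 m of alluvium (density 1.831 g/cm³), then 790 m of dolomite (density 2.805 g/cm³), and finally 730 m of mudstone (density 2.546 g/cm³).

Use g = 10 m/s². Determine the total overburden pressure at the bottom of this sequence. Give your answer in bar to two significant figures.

alluvium: 1831 kg/m³ × 10 m/s² × 500 m = 9.155×10^6 Pa = 91.55 bar
dolomite: 2805 kg/m³ × 10 m/s² × 790 m = 2.216×10^7 Pa = 221.6 bar
mudstone: 2546 kg/m³ × 10 m/s² × 730 m = 1.859×10^7 Pa = 185.9 bar
Total = 91.55 + 221.6 + 185.9 = 499.00 bar

500 bar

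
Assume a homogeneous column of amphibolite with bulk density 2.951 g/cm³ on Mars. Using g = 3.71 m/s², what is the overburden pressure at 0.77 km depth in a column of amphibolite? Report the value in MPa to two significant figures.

amphibolite: 2951 kg/m³ × 3.71 m/s² × 770 m = 8.430×10^6 Pa = 8.430 MPa

8.4 MPa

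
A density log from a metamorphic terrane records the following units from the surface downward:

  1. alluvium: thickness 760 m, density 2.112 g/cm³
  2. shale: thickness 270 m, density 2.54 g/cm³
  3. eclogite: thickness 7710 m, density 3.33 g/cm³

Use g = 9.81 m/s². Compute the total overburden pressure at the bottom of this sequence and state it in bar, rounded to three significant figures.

alluvium: 2112 kg/m³ × 9.81 m/s² × 760 m = 1.575×10^7 Pa = 157.5 bar
shale: 2540 kg/m³ × 9.81 m/s² × 270 m = 6.728×10^6 Pa = 67.28 bar
eclogite: 3330 kg/m³ × 9.81 m/s² × 7710 m = 2.519×10^8 Pa = 2519 bar
Total = 157.5 + 67.28 + 2519 = 2743.4 bar

2740 bar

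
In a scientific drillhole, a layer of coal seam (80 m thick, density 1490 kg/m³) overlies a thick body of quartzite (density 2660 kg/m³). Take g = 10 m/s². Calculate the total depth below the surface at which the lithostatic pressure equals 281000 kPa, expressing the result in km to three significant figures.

Pressure at base of upper layers: 1490×10×80 = 1.192×10^6 Pa = 1192 kPa
Remaining pressure to be supplied by quartzite: 2.810×10^8 − 1.192×10^6 = 2.798×10^8 Pa
Additional depth in quartzite = 2.798×10^8 Pa / (2660 kg/m³ × 10 m/s²) = 10519 m
Total depth = 80 m + 10519 m = 10599 m
= 10.599 km

10.6 km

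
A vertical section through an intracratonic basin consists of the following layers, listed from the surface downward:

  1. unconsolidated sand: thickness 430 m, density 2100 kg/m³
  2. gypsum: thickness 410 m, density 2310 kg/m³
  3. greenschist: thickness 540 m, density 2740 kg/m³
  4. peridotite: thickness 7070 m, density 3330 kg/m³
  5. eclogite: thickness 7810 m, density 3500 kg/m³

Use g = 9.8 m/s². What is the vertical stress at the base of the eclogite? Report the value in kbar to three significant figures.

unconsolidated sand: 2100 kg/m³ × 9.8 m/s² × 430 m = 8.849×10^6 Pa = 0.08849 kbar
gypsum: 2310 kg/m³ × 9.8 m/s² × 410 m = 9.282×10^6 Pa = 0.09282 kbar
greenschist: 2740 kg/m³ × 9.8 m/s² × 540 m = 1.450×10^7 Pa = 0.1450 kbar
peridotite: 3330 kg/m³ × 9.8 m/s² × 7070 m = 2.307×10^8 Pa = 2.307 kbar
eclogite: 3500 kg/m³ × 9.8 m/s² × 7810 m = 2.679×10^8 Pa = 2.679 kbar
Total = 0.08849 + 0.09282 + 0.1450 + 2.307 + 2.679 = 5.3124 kbar

5.31 kbar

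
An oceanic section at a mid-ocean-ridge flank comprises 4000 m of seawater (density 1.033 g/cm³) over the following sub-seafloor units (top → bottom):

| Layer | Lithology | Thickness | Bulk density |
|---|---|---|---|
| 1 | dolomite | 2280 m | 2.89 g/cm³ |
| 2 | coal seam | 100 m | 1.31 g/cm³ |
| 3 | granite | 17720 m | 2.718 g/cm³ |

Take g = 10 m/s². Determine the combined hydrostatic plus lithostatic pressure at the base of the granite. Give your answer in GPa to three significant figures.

seawater: 1033 kg/m³ × 10 m/s² × 4000 m = 4.132×10^7 Pa = 0.04132 GPa
dolomite: 2890 kg/m³ × 10 m/s² × 2280 m = 6.589×10^7 Pa = 0.06589 GPa
coal seam: 1310 kg/m³ × 10 m/s² × 100 m = 1.310×10^6 Pa = 1.310×10^-3 GPa
granite: 2718 kg/m³ × 10 m/s² × 17720 m = 4.816×10^8 Pa = 0.4816 GPa
Total = 0.04132 + 0.06589 + 1.310×10^-3 + 0.4816 = 0.59015 GPa

0.590 GPa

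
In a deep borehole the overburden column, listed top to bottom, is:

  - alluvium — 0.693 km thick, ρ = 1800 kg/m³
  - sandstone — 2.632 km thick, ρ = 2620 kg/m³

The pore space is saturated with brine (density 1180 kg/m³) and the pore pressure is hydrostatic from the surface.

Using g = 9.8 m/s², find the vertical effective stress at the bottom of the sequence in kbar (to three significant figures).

0.414 kbar

Overburden (lithostatic) stress σ_v:
alluvium: 1800 kg/m³ × 9.8 m/s² × 693 m = 1.222×10^7 Pa = 12.22 MPa
sandstone: 2620 kg/m³ × 9.8 m/s² × 2632 m = 6.758×10^7 Pa = 67.58 MPa
Total = 12.22 + 67.58 = 79.804 MPa
Pore pressure P_p = 1180 kg/m³ × 9.8 m/s² × 3325 m = 3.845×10^7 Pa = 38.45 MPa
Effective stress σ' = σ_v − P_p = 79.80 − 38.45 = 41.353 MPa = 0.41353 kbar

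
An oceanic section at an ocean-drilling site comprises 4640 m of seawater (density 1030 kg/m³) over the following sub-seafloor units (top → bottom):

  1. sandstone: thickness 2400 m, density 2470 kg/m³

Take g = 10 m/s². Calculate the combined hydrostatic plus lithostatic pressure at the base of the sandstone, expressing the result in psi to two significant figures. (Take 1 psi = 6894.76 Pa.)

seawater: 1030 kg/m³ × 10 m/s² × 4640 m = 4.779×10^7 Pa = 6932 psi
sandstone: 2470 kg/m³ × 10 m/s² × 2400 m = 5.928×10^7 Pa = 8598 psi
Total = 6932 + 8598 = 15529 psi

16000 psi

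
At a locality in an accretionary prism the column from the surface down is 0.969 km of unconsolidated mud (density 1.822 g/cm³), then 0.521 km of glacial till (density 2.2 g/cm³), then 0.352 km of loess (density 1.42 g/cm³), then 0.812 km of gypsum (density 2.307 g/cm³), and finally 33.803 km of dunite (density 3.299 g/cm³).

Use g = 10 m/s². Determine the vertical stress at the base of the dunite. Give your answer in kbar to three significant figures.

unconsolidated mud: 1822 kg/m³ × 10 m/s² × 969 m = 1.766×10^7 Pa = 0.1766 kbar
glacial till: 2200 kg/m³ × 10 m/s² × 521 m = 1.146×10^7 Pa = 0.1146 kbar
loess: 1420 kg/m³ × 10 m/s² × 352 m = 4.998×10^6 Pa = 0.04998 kbar
gypsum: 2307 kg/m³ × 10 m/s² × 812 m = 1.873×10^7 Pa = 0.1873 kbar
dunite: 3299 kg/m³ × 10 m/s² × 33803 m = 1.115×10^9 Pa = 11.15 kbar
Total = 0.1766 + 0.1146 + 0.04998 + 0.1873 + 11.15 = 11.680 kbar

11.7 kbar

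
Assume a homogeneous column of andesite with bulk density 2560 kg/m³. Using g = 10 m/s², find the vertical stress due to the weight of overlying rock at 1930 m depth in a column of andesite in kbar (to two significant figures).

0.49 kbar

andesite: 2560 kg/m³ × 10 m/s² × 1930 m = 4.941×10^7 Pa = 0.4941 kbar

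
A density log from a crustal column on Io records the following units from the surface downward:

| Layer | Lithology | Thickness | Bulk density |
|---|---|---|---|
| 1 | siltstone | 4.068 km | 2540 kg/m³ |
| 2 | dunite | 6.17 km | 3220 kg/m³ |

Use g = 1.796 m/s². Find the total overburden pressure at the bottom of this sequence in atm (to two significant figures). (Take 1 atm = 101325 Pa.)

siltstone: 2540 kg/m³ × 1.796 m/s² × 4068 m = 1.856×10^7 Pa = 183.1 atm
dunite: 3220 kg/m³ × 1.796 m/s² × 6170 m = 3.568×10^7 Pa = 352.2 atm
Total = 183.1 + 352.2 = 535.30 atm

540 atm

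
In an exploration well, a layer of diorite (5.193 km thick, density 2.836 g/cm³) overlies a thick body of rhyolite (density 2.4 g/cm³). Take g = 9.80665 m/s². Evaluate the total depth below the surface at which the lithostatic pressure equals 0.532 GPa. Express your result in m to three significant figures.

21700 m

Pressure at base of upper layers: 2836×9.80665×5193 = 1.444×10^8 Pa = 0.1444 GPa
Remaining pressure to be supplied by rhyolite: 5.320×10^8 − 1.444×10^8 = 3.876×10^8 Pa
Additional depth in rhyolite = 3.876×10^8 Pa / (2400 kg/m³ × 9.80665 m/s²) = 16467 m
Total depth = 5193 m + 16467 m = 21660 m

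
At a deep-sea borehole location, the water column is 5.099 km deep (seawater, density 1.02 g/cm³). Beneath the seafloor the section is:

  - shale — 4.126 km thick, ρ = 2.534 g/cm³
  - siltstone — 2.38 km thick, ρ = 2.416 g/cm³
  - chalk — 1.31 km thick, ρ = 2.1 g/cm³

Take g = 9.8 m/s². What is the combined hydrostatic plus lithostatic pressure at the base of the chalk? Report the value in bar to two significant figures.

seawater: 1020 kg/m³ × 9.8 m/s² × 5099 m = 5.097×10^7 Pa = 509.7 bar
shale: 2534 kg/m³ × 9.8 m/s² × 4126 m = 1.025×10^8 Pa = 1025 bar
siltstone: 2416 kg/m³ × 9.8 m/s² × 2380 m = 5.635×10^7 Pa = 563.5 bar
chalk: 2100 kg/m³ × 9.8 m/s² × 1310 m = 2.696×10^7 Pa = 269.6 bar
Total = 509.7 + 1025 + 563.5 + 269.6 = 2367.4 bar

2400 bar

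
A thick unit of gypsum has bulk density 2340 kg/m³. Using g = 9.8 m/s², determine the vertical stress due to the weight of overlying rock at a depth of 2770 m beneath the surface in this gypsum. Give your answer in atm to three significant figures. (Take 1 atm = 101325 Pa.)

627 atm

gypsum: 2340 kg/m³ × 9.8 m/s² × 2770 m = 6.352×10^7 Pa = 626.9 atm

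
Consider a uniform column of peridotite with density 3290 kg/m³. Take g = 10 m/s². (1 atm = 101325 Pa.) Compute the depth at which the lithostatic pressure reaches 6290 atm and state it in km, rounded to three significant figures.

19.4 km

h = P/(ρg) = 6290 atm / (3290 kg/m³ × 10 m/s²) = 6.373×10^8 Pa / 32900 Pa/m = 19372 m
= 19.372 km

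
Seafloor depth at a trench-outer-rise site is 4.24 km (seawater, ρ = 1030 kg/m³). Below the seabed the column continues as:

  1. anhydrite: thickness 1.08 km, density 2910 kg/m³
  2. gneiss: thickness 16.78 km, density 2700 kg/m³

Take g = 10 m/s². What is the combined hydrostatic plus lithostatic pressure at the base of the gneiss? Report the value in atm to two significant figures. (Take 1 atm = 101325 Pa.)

5200 atm

seawater: 1030 kg/m³ × 10 m/s² × 4240 m = 4.367×10^7 Pa = 431.0 atm
anhydrite: 2910 kg/m³ × 10 m/s² × 1080 m = 3.143×10^7 Pa = 310.2 atm
gneiss: 2700 kg/m³ × 10 m/s² × 16780 m = 4.531×10^8 Pa = 4471 atm
Total = 431.0 + 310.2 + 4471 = 5212.5 atm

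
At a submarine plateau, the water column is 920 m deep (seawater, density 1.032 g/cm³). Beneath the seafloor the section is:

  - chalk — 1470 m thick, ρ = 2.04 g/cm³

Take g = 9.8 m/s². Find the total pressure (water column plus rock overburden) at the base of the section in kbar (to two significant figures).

0.39 kbar

seawater: 1032 kg/m³ × 9.8 m/s² × 920 m = 9.305×10^6 Pa = 0.09305 kbar
chalk: 2040 kg/m³ × 9.8 m/s² × 1470 m = 2.939×10^7 Pa = 0.2939 kbar
Total = 0.09305 + 0.2939 = 0.38693 kbar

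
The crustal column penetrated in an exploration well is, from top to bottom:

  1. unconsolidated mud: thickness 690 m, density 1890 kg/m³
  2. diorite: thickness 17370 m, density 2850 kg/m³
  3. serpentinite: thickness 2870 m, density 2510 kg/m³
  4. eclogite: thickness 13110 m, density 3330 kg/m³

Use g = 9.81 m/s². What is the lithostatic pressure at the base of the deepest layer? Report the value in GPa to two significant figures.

unconsolidated mud: 1890 kg/m³ × 9.81 m/s² × 690 m = 1.279×10^7 Pa = 0.01279 GPa
diorite: 2850 kg/m³ × 9.81 m/s² × 17370 m = 4.856×10^8 Pa = 0.4856 GPa
serpentinite: 2510 kg/m³ × 9.81 m/s² × 2870 m = 7.067×10^7 Pa = 0.07067 GPa
eclogite: 3330 kg/m³ × 9.81 m/s² × 13110 m = 4.283×10^8 Pa = 0.4283 GPa
Total = 0.01279 + 0.4856 + 0.07067 + 0.4283 = 0.99737 GPa

1.0 GPa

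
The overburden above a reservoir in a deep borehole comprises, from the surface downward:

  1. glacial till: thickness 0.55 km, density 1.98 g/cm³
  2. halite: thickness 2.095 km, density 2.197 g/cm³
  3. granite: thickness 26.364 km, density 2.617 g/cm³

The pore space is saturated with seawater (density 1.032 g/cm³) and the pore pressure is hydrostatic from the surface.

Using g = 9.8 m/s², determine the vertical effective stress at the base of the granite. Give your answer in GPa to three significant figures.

0.439 GPa

Overburden (lithostatic) stress σ_v:
glacial till: 1980 kg/m³ × 9.8 m/s² × 550 m = 1.067×10^7 Pa = 10.67 MPa
halite: 2197 kg/m³ × 9.8 m/s² × 2095 m = 4.511×10^7 Pa = 45.11 MPa
granite: 2617 kg/m³ × 9.8 m/s² × 26364 m = 6.761×10^8 Pa = 676.1 MPa
Total = 10.67 + 45.11 + 676.1 = 731.93 MPa
Pore pressure P_p = 1032 kg/m³ × 9.8 m/s² × 29009 m = 2.934×10^8 Pa = 293.4 MPa
Effective stress σ' = σ_v − P_p = 731.9 − 293.4 = 438.54 MPa = 0.43854 GPa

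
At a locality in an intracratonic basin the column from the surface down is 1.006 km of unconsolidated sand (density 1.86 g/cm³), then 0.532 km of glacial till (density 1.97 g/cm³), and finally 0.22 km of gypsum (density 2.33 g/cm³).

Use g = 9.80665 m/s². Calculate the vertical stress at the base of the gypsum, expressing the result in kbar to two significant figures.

unconsolidated sand: 1860 kg/m³ × 9.80665 m/s² × 1006 m = 1.835×10^7 Pa = 0.1835 kbar
glacial till: 1970 kg/m³ × 9.80665 m/s² × 532 m = 1.028×10^7 Pa = 0.1028 kbar
gypsum: 2330 kg/m³ × 9.80665 m/s² × 220 m = 5.027×10^6 Pa = 0.05027 kbar
Total = 0.1835 + 0.1028 + 0.05027 = 0.33654 kbar

0.34 kbar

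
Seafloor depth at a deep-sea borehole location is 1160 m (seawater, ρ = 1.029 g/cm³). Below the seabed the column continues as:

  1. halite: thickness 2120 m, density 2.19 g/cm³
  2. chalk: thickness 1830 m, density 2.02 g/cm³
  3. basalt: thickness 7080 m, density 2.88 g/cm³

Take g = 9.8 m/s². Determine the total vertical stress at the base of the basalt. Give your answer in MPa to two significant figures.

seawater: 1029 kg/m³ × 9.8 m/s² × 1160 m = 1.170×10^7 Pa = 11.70 MPa
halite: 2190 kg/m³ × 9.8 m/s² × 2120 m = 4.550×10^7 Pa = 45.50 MPa
chalk: 2020 kg/m³ × 9.8 m/s² × 1830 m = 3.623×10^7 Pa = 36.23 MPa
basalt: 2880 kg/m³ × 9.8 m/s² × 7080 m = 1.998×10^8 Pa = 199.8 MPa
Total = 11.70 + 45.50 + 36.23 + 199.8 = 293.25 MPa

290 MPa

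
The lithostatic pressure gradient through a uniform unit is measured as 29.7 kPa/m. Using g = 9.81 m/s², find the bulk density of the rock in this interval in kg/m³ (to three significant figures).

3030 kg/m³

ρ = (dP/dz)/g = 29.7 kPa/m / 9.81 m/s² = 29700 Pa/m / 9.81 m/s² = 3027.5 kg/m³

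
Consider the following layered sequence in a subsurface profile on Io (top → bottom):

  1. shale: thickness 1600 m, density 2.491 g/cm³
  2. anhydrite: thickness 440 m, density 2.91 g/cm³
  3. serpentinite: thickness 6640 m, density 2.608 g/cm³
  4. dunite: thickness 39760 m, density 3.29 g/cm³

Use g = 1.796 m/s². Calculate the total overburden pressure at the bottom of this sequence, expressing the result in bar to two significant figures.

shale: 2491 kg/m³ × 1.796 m/s² × 1600 m = 7.158×10^6 Pa = 71.58 bar
anhydrite: 2910 kg/m³ × 1.796 m/s² × 440 m = 2.300×10^6 Pa = 23.00 bar
serpentinite: 2608 kg/m³ × 1.796 m/s² × 6640 m = 3.110×10^7 Pa = 311.0 bar
dunite: 3290 kg/m³ × 1.796 m/s² × 39760 m = 2.349×10^8 Pa = 2349 bar
Total = 71.58 + 23.00 + 311.0 + 2349 = 2754.9 bar

2800 bar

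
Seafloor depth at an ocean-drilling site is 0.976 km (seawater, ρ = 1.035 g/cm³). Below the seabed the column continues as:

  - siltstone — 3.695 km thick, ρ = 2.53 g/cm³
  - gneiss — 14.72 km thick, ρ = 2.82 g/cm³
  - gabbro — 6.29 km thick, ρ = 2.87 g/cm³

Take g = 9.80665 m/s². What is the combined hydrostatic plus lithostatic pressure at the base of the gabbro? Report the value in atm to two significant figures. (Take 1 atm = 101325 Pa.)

6800 atm

seawater: 1035 kg/m³ × 9.80665 m/s² × 976 m = 9.906×10^6 Pa = 97.77 atm
siltstone: 2530 kg/m³ × 9.80665 m/s² × 3695 m = 9.168×10^7 Pa = 904.8 atm
gneiss: 2820 kg/m³ × 9.80665 m/s² × 14720 m = 4.071×10^8 Pa = 4018 atm
gabbro: 2870 kg/m³ × 9.80665 m/s² × 6290 m = 1.770×10^8 Pa = 1747 atm
Total = 97.77 + 904.8 + 4018 + 1747 = 6767.3 atm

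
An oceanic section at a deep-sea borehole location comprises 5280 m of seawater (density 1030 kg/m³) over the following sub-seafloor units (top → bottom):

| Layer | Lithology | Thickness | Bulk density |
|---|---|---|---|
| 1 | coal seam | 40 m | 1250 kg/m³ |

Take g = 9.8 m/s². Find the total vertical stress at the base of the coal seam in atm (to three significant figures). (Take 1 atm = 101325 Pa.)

seawater: 1030 kg/m³ × 9.8 m/s² × 5280 m = 5.330×10^7 Pa = 526.0 atm
coal seam: 1250 kg/m³ × 9.8 m/s² × 40 m = 4.900×10^5 Pa = 4.836 atm
Total = 526.0 + 4.836 = 530.83 atm

531 atm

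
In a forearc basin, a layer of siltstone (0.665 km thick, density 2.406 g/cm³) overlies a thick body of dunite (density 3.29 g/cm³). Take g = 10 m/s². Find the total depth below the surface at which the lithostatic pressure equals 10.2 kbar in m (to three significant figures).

31200 m

Pressure at base of upper layers: 2406×10×665 = 1.600×10^7 Pa = 0.1600 kbar
Remaining pressure to be supplied by dunite: 1.020×10^9 − 1.600×10^7 = 1.004×10^9 Pa
Additional depth in dunite = 1.004×10^9 Pa / (3290 kg/m³ × 10 m/s²) = 30517 m
Total depth = 665 m + 30517 m = 31182 m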